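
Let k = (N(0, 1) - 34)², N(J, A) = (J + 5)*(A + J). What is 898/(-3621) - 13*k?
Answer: -39589291/3621 ≈ -10933.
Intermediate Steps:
N(J, A) = (5 + J)*(A + J)
k = 841 (k = ((0² + 5*1 + 5*0 + 1*0) - 34)² = ((0 + 5 + 0 + 0) - 34)² = (5 - 34)² = (-29)² = 841)
898/(-3621) - 13*k = 898/(-3621) - 13/(1/841) = 898*(-1/3621) - 13/1/841 = -898/3621 - 13*841 = -898/3621 - 10933 = -39589291/3621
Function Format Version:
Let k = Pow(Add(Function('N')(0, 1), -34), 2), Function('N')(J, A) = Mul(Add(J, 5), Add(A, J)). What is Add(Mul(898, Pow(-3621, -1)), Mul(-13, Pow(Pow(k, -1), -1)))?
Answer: Rational(-39589291, 3621) ≈ -10933.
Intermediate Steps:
Function('N')(J, A) = Mul(Add(5, J), Add(A, J))
k = 841 (k = Pow(Add(Add(Pow(0, 2), Mul(5, 1), Mul(5, 0), Mul(1, 0)), -34), 2) = Pow(Add(Add(0, 5, 0, 0), -34), 2) = Pow(Add(5, -34), 2) = Pow(-29, 2) = 841)
Add(Mul(898, Pow(-3621, -1)), Mul(-13, Pow(Pow(k, -1), -1))) = Add(Mul(898, Pow(-3621, -1)), Mul(-13, Pow(Pow(841, -1), -1))) = Add(Mul(898, Rational(-1, 3621)), Mul(-13, Pow(Rational(1, 841), -1))) = Add(Rational(-898, 3621), Mul(-13, 841)) = Add(Rational(-898, 3621), -10933) = Rational(-39589291, 3621)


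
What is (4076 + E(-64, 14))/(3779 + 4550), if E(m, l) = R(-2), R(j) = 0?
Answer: 4076/8329 ≈ 0.48937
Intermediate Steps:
E(m, l) = 0
(4076 + E(-64, 14))/(3779 + 4550) = (4076 + 0)/(3779 + 4550) = 4076/8329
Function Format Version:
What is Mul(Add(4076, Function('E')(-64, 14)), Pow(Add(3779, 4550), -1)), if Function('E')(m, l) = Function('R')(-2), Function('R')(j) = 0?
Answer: Rational(4076, 8329) ≈ 0.48937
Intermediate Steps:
Function('E')(m, l) = 0
Mul(Add(4076, Function('E')(-64, 14)), Pow(Add(3779, 4550), -1)) = Mul(Add(4076, 0), Pow(Add(3779, 4550), -1)) = Mul(4076, Pow(8329, -1)) = Mul(4076, Rational(1, 8329)) = Rational(4076, 8329)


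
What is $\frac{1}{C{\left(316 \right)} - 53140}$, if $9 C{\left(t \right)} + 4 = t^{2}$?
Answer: $- \frac{3}{126136} \approx -2.3784 \cdot 10^{-5}$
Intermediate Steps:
$C{\left(t \right)} = - \frac{4}{9} + \frac{t^{2}}{9}$
$\frac{1}{C{\left(316 \right)} - 53140} = \frac{1}{\left(- \frac{4}{9} + \frac{316^{2}}{9}\right) - 53140} = \frac{1}{\left(- \frac{4}{9} + \frac{1}{9} \cdot 99856\right) - 53140} = \frac{1}{\left(- \frac{4}{9} + \frac{99856}{9}\right) - 53140} = \frac{1}{\frac{33284}{3} - 53140} = \frac{1}{- \frac{126136}{3}} = - \frac{3}{126136}$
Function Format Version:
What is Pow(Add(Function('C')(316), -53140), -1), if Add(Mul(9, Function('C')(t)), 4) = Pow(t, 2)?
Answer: Rational(-3, 126136) ≈ -2.3784e-5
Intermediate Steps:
Function('C')(t) = Add(Rational(-4, 9), Mul(Rational(1, 9), Pow(t, 2)))
Pow(Add(Function('C')(316), -53140), -1) = Pow(Add(Add(Rational(-4, 9), Mul(Rational(1, 9), Pow(316, 2))), -53140), -1) = Pow(Add(Add(Rational(-4, 9), Mul(Rational(1, 9), 99856)), -53140), -1) = Pow(Add(Add(Rational(-4, 9), Rational(99856, 9)), -53140), -1) = Pow(Add(Rational(33284, 3), -53140), -1) = Pow(Rational(-126136, 3), -1) = Rational(-3, 126136)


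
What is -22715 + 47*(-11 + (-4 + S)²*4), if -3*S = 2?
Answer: -172240/9 ≈ -19138.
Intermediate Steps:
S = -⅔ (S = -⅓*2 = -⅔ ≈ -0.66667)
-22715 + 47*(-11 + (-4 + S)²*4) = -22715 + 47*(-11 + (-4 - ⅔)²*4) = -22715 + 47*(-11 + (-14/3)²*4) = -22715 + 47*(-11 + (196/9)*4) = -22715 + 47*(-11 + 784/9) = -22715 + 47*(685/9) = -22715 + 32195/9 = -172240/9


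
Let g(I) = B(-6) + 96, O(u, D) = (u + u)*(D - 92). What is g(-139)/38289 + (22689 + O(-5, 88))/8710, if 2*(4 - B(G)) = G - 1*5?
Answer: 435594793/166748595 ≈ 2.6123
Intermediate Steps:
B(G) = 13/2 - G/2 (B(G) = 4 - (G - 1*5)/2 = 4 - (G - 5)/2 = 4 - (-5 + G)/2 = 4 + (5/2 - G/2) = 13/2 - G/2)
O(u, D) = 2*u*(-92 + D) (O(u, D) = (2*u)*(-92 + D) = 2*u*(-92 + D))
g(I) = 211/2 (g(I) = (13/2 - ½*(-6)) + 96 = (13/2 + 3) + 96 = 19/2 + 96 = 211/2)
g(-139)/38289 + (22689 + O(-5, 88))/8710 = (211/2)/38289 + (22689 + 2*(-5)*(-92 + 88))/8710 = (211/2)*(1/38289) + (22689 + 2*(-5)*(-4))*(1/8710) = 211/76578 + (22689 + 40)*(1/8710) = 211/76578 + 22729*(1/8710) = 211/76578 + 22729/8710 = 435594793/166748595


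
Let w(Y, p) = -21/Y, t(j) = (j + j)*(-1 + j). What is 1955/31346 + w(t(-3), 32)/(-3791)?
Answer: 29755331/475330744 ≈ 0.062599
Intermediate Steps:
t(j) = 2*j*(-1 + j) (t(j) = (2*j)*(-1 + j) = 2*j*(-1 + j))
1955/31346 + w(t(-3), 32)/(-3791) = 1955/31346 - 21*(-1/(6*(-1 - 3)))/(-3791) = 1955*(1/31346) - 21/(2*(-3)*(-4))*(-1/3791) = 1955/31346 - 21/24*(-1/3791) = 1955/31346 - 21*1/24*(-1/3791) = 1955/31346 - 7/8*(-1/3791) = 1955/31346 + 7/30328 = 29755331/475330744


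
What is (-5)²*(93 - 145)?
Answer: -1300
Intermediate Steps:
(-5)²*(93 - 145) = 25*(-52) = -1300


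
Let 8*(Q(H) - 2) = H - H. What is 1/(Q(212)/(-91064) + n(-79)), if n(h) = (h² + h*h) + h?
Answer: 45532/564733395 ≈ 8.0626e-5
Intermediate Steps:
n(h) = h + 2*h² (n(h) = (h² + h²) + h = 2*h² + h = h + 2*h²)
Q(H) = 2 (Q(H) = 2 + (H - H)/8 = 2 + (⅛)*0 = 2 + 0 = 2)
1/(Q(212)/(-91064) + n(-79)) = 1/(2/(-91064) - 79*(1 + 2*(-79))) = 1/(2*(-1/91064) - 79*(1 - 158)) = 1/(-1/45532 - 79*(-157)) = 1/(-1/45532 + 12403) = 1/(564733395/45532) = 45532/564733395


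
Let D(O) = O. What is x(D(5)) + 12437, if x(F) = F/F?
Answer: 12438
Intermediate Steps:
x(F) = 1
x(D(5)) + 12437 = 1 + 12437 = 12438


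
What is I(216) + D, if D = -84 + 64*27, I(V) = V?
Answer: 1860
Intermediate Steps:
D = 1644 (D = -84 + 1728 = 1644)
I(216) + D = 216 + 1644 = 1860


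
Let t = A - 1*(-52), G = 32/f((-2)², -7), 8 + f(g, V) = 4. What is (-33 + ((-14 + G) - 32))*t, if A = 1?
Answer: -4611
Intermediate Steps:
f(g, V) = -4 (f(g, V) = -8 + 4 = -4)
G = -8 (G = 32/(-4) = 32*(-¼) = -8)
t = 53 (t = 1 - 1*(-52) = 1 + 52 = 53)
(-33 + ((-14 + G) - 32))*t = (-33 + ((-14 - 8) - 32))*53 = (-33 + (-22 - 32))*53 = (-33 - 54)*53 = -87*53 = -4611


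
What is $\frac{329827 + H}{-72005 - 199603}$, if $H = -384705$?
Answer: $\frac{27439}{135804} \approx 0.20205$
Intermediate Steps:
$\frac{329827 + H}{-72005 - 199603} = \frac{329827 - 384705}{-72005 - 199603} = - \frac{54878}{-271608} = \left(-54878\right) \left(- \frac{1}{271608}\right) = \frac{27439}{135804}$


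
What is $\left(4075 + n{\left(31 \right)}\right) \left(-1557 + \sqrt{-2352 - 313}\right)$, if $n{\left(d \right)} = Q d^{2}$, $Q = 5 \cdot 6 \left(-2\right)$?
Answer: $83431845 - 53585 i \sqrt{2665} \approx 8.3432 \cdot 10^{7} - 2.7663 \cdot 10^{6} i$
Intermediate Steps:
$Q = -60$ ($Q = 30 \left(-2\right) = -60$)
$n{\left(d \right)} = - 60 d^{2}$
$\left(4075 + n{\left(31 \right)}\right) \left(-1557 + \sqrt{-2352 - 313}\right) = \left(4075 - 60 \cdot 31^{2}\right) \left(-1557 + \sqrt{-2352 - 313}\right) = \left(4075 - 57660\right) \left(-1557 + \sqrt{-2665}\right) = \left(4075 - 57660\right) \left(-1557 + i \sqrt{2665}\right) = - 53585 \left(-1557 + i \sqrt{2665}\right) = 83431845 - 53585 i \sqrt{2665}$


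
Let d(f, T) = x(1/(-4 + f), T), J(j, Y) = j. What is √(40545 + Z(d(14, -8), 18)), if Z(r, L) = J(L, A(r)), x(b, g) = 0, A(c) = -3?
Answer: 3*√4507 ≈ 201.40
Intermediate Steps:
d(f, T) = 0
Z(r, L) = L
√(40545 + Z(d(14, -8), 18)) = √(40545 + 18) = √40563 = 3*√4507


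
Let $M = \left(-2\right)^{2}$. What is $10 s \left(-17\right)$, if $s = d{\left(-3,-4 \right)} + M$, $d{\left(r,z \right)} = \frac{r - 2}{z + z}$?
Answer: $- \frac{3145}{4} \approx -786.25$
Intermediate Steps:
$d{\left(r,z \right)} = \frac{-2 + r}{2 z}$
$M = 4$
$s = \frac{37}{8}$ ($s = \frac{-2 - 3}{2 \left(-4\right)} + 4 = \frac{1}{2} \left(- \frac{1}{4}\right) \left(-5\right) + 4 = \frac{5}{8} + 4 = \frac{37}{8} \approx 4.625$)
$10 s \left(-17\right) = 10 \cdot \frac{37}{8} \left(-17\right) = \frac{185}{4} \left(-17\right) = - \frac{3145}{4}$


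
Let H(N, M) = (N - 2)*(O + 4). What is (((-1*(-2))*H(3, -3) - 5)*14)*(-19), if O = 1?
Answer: -1330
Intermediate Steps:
H(N, M) = -10 + 5*N (H(N, M) = (N - 2)*(1 + 4) = (-2 + N)*5 = -10 + 5*N)
(((-1*(-2))*H(3, -3) - 5)*14)*(-19) = (((-1*(-2))*(-10 + 5*3) - 5)*14)*(-19) = ((2*(-10 + 15) - 5)*14)*(-19) = ((2*5 - 5)*14)*(-19) = ((10 - 5)*14)*(-19) = (5*14)*(-19) = 70*(-19) = -1330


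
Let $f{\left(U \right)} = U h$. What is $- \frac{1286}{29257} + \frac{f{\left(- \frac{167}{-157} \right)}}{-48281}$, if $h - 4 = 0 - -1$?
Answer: $- \frac{9772460057}{221771483069} \approx -0.044065$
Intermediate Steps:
$h = 5$ ($h = 4 + \left(0 - -1\right) = 4 + \left(0 + 1\right) = 4 + 1 = 5$)
$f{\left(U \right)} = 5 U$ ($f{\left(U \right)} = U 5 = 5 U$)
$- \frac{1286}{29257} + \frac{f{\left(- \frac{167}{-157} \right)}}{-48281} = - \frac{1286}{29257} + \frac{5 \left(- \frac{167}{-157}\right)}{-48281} = \left(-1286\right) \frac{1}{29257} + 5 \left(\left(-167\right) \left(- \frac{1}{157}\right)\right) \left(- \frac{1}{48281}\right) = - \frac{1286}{29257} + 5 \cdot \frac{167}{157} \left(- \frac{1}{48281}\right) = - \frac{1286}{29257} + \frac{835}{157} \left(- \frac{1}{48281}\right) = - \frac{1286}{29257} - \frac{835}{7580117} = - \frac{9772460057}{221771483069}$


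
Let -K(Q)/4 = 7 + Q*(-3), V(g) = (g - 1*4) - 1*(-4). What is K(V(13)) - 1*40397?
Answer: -40269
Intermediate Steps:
V(g) = g (V(g) = (g - 4) + 4 = (-4 + g) + 4 = g)
K(Q) = -28 + 12*Q (K(Q) = -4*(7 + Q*(-3)) = -4*(7 - 3*Q) = -28 + 12*Q)
K(V(13)) - 1*40397 = (-28 + 12*13) - 1*40397 = (-28 + 156) - 40397 = 128 - 40397 = -40269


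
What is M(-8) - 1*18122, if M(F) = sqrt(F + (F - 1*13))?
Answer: -18122 + I*sqrt(29) ≈ -18122.0 + 5.3852*I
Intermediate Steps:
M(F) = sqrt(-13 + 2*F) (M(F) = sqrt(F + (F - 13)) = sqrt(F + (-13 + F)) = sqrt(-13 + 2*F))
M(-8) - 1*18122 = sqrt(-13 + 2*(-8)) - 1*18122 = sqrt(-13 - 16) - 18122 = sqrt(-29) - 18122 = I*sqrt(29) - 18122 = -18122 + I*sqrt(29)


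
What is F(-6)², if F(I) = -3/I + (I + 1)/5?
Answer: ¼ ≈ 0.25000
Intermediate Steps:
F(I) = ⅕ - 3/I + I/5 (F(I) = -3/I + (1 + I)*(⅕) = -3/I + (⅕ + I/5) = ⅕ - 3/I + I/5)
F(-6)² = ((⅕)*(-15 - 6*(1 - 6))/(-6))² = ((⅕)*(-⅙)*(-15 - 6*(-5)))² = ((⅕)*(-⅙)*(-15 + 30))² = ((⅕)*(-⅙)*15)² = (-½)² = ¼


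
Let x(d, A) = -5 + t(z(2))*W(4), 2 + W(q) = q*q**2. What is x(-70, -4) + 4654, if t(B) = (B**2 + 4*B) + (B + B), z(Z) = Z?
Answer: 5641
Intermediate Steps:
W(q) = -2 + q**3 (W(q) = -2 + q*q**2 = -2 + q**3)
t(B) = B**2 + 6*B (t(B) = (B**2 + 4*B) + 2*B = B**2 + 6*B)
x(d, A) = 987 (x(d, A) = -5 + (2*(6 + 2))*(-2 + 4**3) = -5 + (2*8)*(-2 + 64) = -5 + 16*62 = -5 + 992 = 987)
x(-70, -4) + 4654 = 987 + 4654 = 5641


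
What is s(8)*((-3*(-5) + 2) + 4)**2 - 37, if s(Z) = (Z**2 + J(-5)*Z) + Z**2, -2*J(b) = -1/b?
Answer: 280291/5 ≈ 56058.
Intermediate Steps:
J(b) = 1/(2*b) (J(b) = -(-1)/(2*b) = 1/(2*b))
s(Z) = 2*Z**2 - Z/10 (s(Z) = (Z**2 + ((1/2)/(-5))*Z) + Z**2 = (Z**2 + ((1/2)*(-1/5))*Z) + Z**2 = (Z**2 - Z/10) + Z**2 = 2*Z**2 - Z/10)
s(8)*((-3*(-5) + 2) + 4)**2 - 37 = ((1/10)*8*(-1 + 20*8))*((-3*(-5) + 2) + 4)**2 - 37 = ((1/10)*8*(-1 + 160))*((15 + 2) + 4)**2 - 37 = ((1/10)*8*159)*(17 + 4)**2 - 37 = (636/5)*21**2 - 37 = (636/5)*441 - 37 = 280476/5 - 37 = 280291/5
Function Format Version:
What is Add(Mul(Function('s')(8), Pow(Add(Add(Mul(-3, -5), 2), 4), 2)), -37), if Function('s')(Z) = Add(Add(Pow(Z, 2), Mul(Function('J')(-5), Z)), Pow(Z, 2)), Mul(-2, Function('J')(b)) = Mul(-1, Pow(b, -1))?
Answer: Rational(280291, 5) ≈ 56058.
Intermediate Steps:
Function('J')(b) = Mul(Rational(1, 2), Pow(b, -1)) (Function('J')(b) = Mul(Rational(-1, 2), Mul(-1, Pow(b, -1))) = Mul(Rational(1, 2), Pow(b, -1)))
Function('s')(Z) = Add(Mul(2, Pow(Z, 2)), Mul(Rational(-1, 10), Z)) (Function('s')(Z) = Add(Add(Pow(Z, 2), Mul(Mul(Rational(1, 2), Pow(-5, -1)), Z)), Pow(Z, 2)) = Add(Add(Pow(Z, 2), Mul(Mul(Rational(1, 2), Rational(-1, 5)), Z)), Pow(Z, 2)) = Add(Add(Pow(Z, 2), Mul(Rational(-1, 10), Z)), Pow(Z, 2)) = Add(Mul(2, Pow(Z, 2)), Mul(Rational(-1, 10), Z)))
Add(Mul(Function('s')(8), Pow(Add(Add(Mul(-3, -5), 2), 4), 2)), -37) = Add(Mul(Mul(Rational(1, 10), 8, Add(-1, Mul(20, 8))), Pow(Add(Add(Mul(-3, -5), 2), 4), 2)), -37) = Add(Mul(Mul(Rational(1, 10), 8, Add(-1, 160)), Pow(Add(Add(15, 2), 4), 2)), -37) = Add(Mul(Mul(Rational(1, 10), 8, 159), Pow(Add(17, 4), 2)), -37) = Add(Mul(Rational(636, 5), Pow(21, 2)), -37) = Add(Mul(Rational(636, 5), 441), -37) = Add(Rational(280476, 5), -37) = Rational(280291, 5)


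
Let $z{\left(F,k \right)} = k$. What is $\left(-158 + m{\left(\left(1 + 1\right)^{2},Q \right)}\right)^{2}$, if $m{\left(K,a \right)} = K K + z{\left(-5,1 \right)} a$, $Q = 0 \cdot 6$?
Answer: $20164$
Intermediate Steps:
$Q = 0$
$m{\left(K,a \right)} = a + K^{2}$ ($m{\left(K,a \right)} = K K + 1 a = K^{2} + a = a + K^{2}$)
$\left(-158 + m{\left(\left(1 + 1\right)^{2},Q \right)}\right)^{2} = \left(-158 + \left(0 + \left(\left(1 + 1\right)^{2}\right)^{2}\right)\right)^{2} = \left(-158 + \left(0 + \left(2^{2}\right)^{2}\right)\right)^{2} = \left(-158 + \left(0 + 4^{2}\right)\right)^{2} = \left(-158 + \left(0 + 16\right)\right)^{2} = \left(-158 + 16\right)^{2} = \left(-142\right)^{2} = 20164$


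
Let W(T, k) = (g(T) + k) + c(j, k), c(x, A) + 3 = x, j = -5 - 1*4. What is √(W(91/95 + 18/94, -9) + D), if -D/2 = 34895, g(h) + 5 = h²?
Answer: 2*I*√347960286794/4465 ≈ 264.22*I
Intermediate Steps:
j = -9 (j = -5 - 4 = -9)
c(x, A) = -3 + x
g(h) = -5 + h²
W(T, k) = -17 + k + T² (W(T, k) = ((-5 + T²) + k) + (-3 - 9) = (-5 + k + T²) - 12 = -17 + k + T²)
D = -69790 (D = -2*34895 = -69790)
√(W(91/95 + 18/94, -9) + D) = √((-17 - 9 + (91/95 + 18/94)²) - 69790) = √((-17 - 9 + (91*(1/95) + 18*(1/94))²) - 69790) = √((-17 - 9 + (91/95 + 9/47)²) - 69790) = √((-17 - 9 + (5132/4465)²) - 69790) = √((-17 - 9 + 26337424/19936225) - 69790) = √(-492004426/19936225 - 69790) = √(-1391841147176/19936225) = 2*I*√347960286794/4465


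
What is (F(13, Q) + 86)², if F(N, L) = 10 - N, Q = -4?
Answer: 6889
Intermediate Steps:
(F(13, Q) + 86)² = ((10 - 1*13) + 86)² = ((10 - 13) + 86)² = (-3 + 86)² = 83² = 6889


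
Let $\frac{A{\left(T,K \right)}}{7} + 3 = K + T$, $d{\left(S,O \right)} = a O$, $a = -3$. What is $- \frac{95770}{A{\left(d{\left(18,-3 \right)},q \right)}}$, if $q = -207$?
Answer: $\frac{95770}{1407} \approx 68.067$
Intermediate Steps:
$d{\left(S,O \right)} = - 3 O$
$A{\left(T,K \right)} = -21 + 7 K + 7 T$ ($A{\left(T,K \right)} = -21 + 7 \left(K + T\right) = -21 + \left(7 K + 7 T\right) = -21 + 7 K + 7 T$)
$- \frac{95770}{A{\left(d{\left(18,-3 \right)},q \right)}} = - \frac{95770}{-21 + 7 \left(-207\right) + 7 \left(\left(-3\right) \left(-3\right)\right)} = - \frac{95770}{-21 - 1449 + 7 \cdot 9} = - \frac{95770}{-21 - 1449 + 63} = - \frac{95770}{-1407} = \left(-95770\right) \left(- \frac{1}{1407}\right) = \frac{95770}{1407}$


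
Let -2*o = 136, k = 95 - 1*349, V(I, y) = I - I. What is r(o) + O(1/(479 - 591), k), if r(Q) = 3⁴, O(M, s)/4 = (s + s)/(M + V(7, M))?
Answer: 227665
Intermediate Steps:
V(I, y) = 0
k = -254 (k = 95 - 349 = -254)
O(M, s) = 8*s/M (O(M, s) = 4*((s + s)/(M + 0)) = 4*((2*s)/M) = 4*(2*s/M) = 8*s/M)
o = -68 (o = -½*136 = -68)
r(Q) = 81
r(o) + O(1/(479 - 591), k) = 81 + 8*(-254)/1/(479 - 591) = 81 + 8*(-254)/1/(-112) = 81 + 8*(-254)/(-1/112) = 81 + 8*(-254)*(-112) = 81 + 227584 = 227665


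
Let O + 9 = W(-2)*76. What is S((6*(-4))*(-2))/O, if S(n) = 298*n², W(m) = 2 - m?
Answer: 686592/295 ≈ 2327.4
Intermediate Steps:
O = 295 (O = -9 + (2 - 1*(-2))*76 = -9 + (2 + 2)*76 = -9 + 4*76 = -9 + 304 = 295)
S((6*(-4))*(-2))/O = (298*((6*(-4))*(-2))²)/295 = (298*(-24*(-2))²)*(1/295) = (298*48²)*(1/295) = (298*2304)*(1/295) = 686592*(1/295) = 686592/295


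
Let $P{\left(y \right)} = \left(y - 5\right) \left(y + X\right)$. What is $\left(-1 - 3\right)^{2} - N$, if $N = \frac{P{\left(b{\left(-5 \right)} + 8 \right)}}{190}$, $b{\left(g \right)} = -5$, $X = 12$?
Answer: $\frac{307}{19} \approx 16.158$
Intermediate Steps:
$P{\left(y \right)} = \left(-5 + y\right) \left(12 + y\right)$ ($P{\left(y \right)} = \left(y - 5\right) \left(y + 12\right) = \left(-5 + y\right) \left(12 + y\right)$)
$N = - \frac{3}{19}$ ($N = \frac{-60 + \left(-5 + 8\right)^{2} + 7 \left(-5 + 8\right)}{190} = \left(-60 + 3^{2} + 7 \cdot 3\right) \frac{1}{190} = \left(-60 + 9 + 21\right) \frac{1}{190} = \left(-30\right) \frac{1}{190} = - \frac{3}{19} \approx -0.15789$)
$\left(-1 - 3\right)^{2} - N = \left(-1 - 3\right)^{2} - - \frac{3}{19} = \left(-1 - 3\right)^{2} + \frac{3}{19} = \left(-4\right)^{2} + \frac{3}{19} = 16 + \frac{3}{19} = \frac{307}{19}$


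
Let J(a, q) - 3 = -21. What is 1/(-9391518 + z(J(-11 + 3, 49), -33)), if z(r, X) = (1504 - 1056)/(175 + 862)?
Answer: -1037/9739003718 ≈ -1.0648e-7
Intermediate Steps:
J(a, q) = -18 (J(a, q) = 3 - 21 = -18)
z(r, X) = 448/1037
1/(-9391518 + z(J(-11 + 3, 49), -33)) = 1/(-9391518 + 448/1037) = 1/(-9739003718/1037) = -1037/9739003718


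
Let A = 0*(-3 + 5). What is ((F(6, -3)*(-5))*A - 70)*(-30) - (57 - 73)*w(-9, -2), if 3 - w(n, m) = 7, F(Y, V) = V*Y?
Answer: 2036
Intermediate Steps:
w(n, m) = -4 (w(n, m) = 3 - 1*7 = 3 - 7 = -4)
A = 0 (A = 0*2 = 0)
((F(6, -3)*(-5))*A - 70)*(-30) - (57 - 73)*w(-9, -2) = ((-3*6*(-5))*0 - 70)*(-30) - (57 - 73)*(-4) = (-18*(-5)*0 - 70)*(-30) - (-16)*(-4) = (90*0 - 70)*(-30) - 1*64 = (0 - 70)*(-30) - 64 = -70*(-30) - 64 = 2100 - 64 = 2036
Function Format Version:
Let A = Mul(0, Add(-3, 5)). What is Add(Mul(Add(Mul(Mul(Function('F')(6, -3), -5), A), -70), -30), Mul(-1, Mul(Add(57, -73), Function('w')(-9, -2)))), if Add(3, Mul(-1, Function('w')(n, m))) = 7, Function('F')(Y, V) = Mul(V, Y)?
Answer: 2036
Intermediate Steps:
Function('w')(n, m) = -4 (Function('w')(n, m) = Add(3, Mul(-1, 7)) = Add(3, -7) = -4)
A = 0 (A = Mul(0, 2) = 0)
Add(Mul(Add(Mul(Mul(Function('F')(6, -3), -5), A), -70), -30), Mul(-1, Mul(Add(57, -73), Function('w')(-9, -2)))) = Add(Mul(Add(Mul(Mul(Mul(-3, 6), -5), 0), -70), -30), Mul(-1, Mul(Add(57, -73), -4))) = Add(Mul(Add(Mul(Mul(-18, -5), 0), -70), -30), Mul(-1, Mul(-16, -4))) = Add(Mul(Add(Mul(90, 0), -70), -30), Mul(-1, 64)) = Add(Mul(Add(0, -70), -30), -64) = Add(Mul(-70, -30), -64) = Add(2100, -64) = 2036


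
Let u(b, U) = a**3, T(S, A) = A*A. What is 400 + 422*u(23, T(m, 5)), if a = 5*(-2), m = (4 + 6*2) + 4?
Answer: -421600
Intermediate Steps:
m = 20 (m = (4 + 12) + 4 = 16 + 4 = 20)
a = -10
T(S, A) = A**2
u(b, U) = -1000 (u(b, U) = (-10)**3 = -1000)
400 + 422*u(23, T(m, 5)) = 400 + 422*(-1000) = 400 - 422000 = -421600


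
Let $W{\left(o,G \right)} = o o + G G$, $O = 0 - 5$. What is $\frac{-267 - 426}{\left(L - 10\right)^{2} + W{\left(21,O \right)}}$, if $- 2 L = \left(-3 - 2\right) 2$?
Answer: $- \frac{693}{491} \approx -1.4114$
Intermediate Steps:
$O = -5$ ($O = 0 - 5 = -5$)
$W{\left(o,G \right)} = G^{2} + o^{2}$ ($W{\left(o,G \right)} = o^{2} + G^{2} = G^{2} + o^{2}$)
$L = 5$ ($L = - \frac{\left(-3 - 2\right) 2}{2} = - \frac{\left(-5\right) 2}{2} = \left(- \frac{1}{2}\right) \left(-10\right) = 5$)
$\frac{-267 - 426}{\left(L - 10\right)^{2} + W{\left(21,O \right)}} = \frac{-267 - 426}{\left(5 - 10\right)^{2} + \left(\left(-5\right)^{2} + 21^{2}\right)} = - \frac{693}{\left(-5\right)^{2} + \left(25 + 441\right)} = - \frac{693}{25 + 466} = - \frac{693}{491}$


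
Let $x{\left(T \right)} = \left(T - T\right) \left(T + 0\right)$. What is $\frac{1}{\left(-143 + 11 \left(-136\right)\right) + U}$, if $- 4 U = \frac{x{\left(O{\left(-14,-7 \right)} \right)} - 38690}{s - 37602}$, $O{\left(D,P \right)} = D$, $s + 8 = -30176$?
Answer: $- \frac{135572}{222221853} \approx -0.00061007$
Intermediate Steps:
$s = -30184$ ($s = -8 - 30176 = -30184$)
$x{\left(T \right)} = 0$ ($x{\left(T \right)} = 0 T = 0$)
$U = - \frac{19345}{135572}$ ($U = - \frac{\left(0 - 38690\right) \frac{1}{-30184 - 37602}}{4} = - \frac{\left(-38690\right) \frac{1}{-67786}}{4} = - \frac{\left(-38690\right) \left(- \frac{1}{67786}\right)}{4} = \left(- \frac{1}{4}\right) \frac{19345}{33893} = - \frac{19345}{135572} \approx -0.14269$)
$\frac{1}{\left(-143 + 11 \left(-136\right)\right) + U} = \frac{1}{\left(-143 + 11 \left(-136\right)\right) - \frac{19345}{135572}} = \frac{1}{\left(-143 - 1496\right) - \frac{19345}{135572}} = \frac{1}{-1639 - \frac{19345}{135572}} = \frac{1}{- \frac{222221853}{135572}} = - \frac{135572}{222221853}$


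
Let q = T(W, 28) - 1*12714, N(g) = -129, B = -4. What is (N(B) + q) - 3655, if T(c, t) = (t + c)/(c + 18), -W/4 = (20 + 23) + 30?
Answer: -2260094/137 ≈ -16497.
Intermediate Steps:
W = -292 (W = -4*((20 + 23) + 30) = -4*(43 + 30) = -4*73 = -292)
T(c, t) = (c + t)/(18 + c)
q = -1741686/137 (q = (-292 + 28)/(18 - 292) - 1*12714 = -264/(-274) - 12714 = -1/274*(-264) - 12714 = 132/137 - 12714 = -1741686/137 ≈ -12713.)
(N(B) + q) - 3655 = (-129 - 1741686/137) - 3655 = -1759359/137 - 3655 = -2260094/137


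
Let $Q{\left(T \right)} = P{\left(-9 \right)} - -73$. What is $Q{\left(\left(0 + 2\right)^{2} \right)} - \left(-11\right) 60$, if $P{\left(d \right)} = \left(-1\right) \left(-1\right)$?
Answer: $734$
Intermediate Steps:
$P{\left(d \right)} = 1$
$Q{\left(T \right)} = 74$ ($Q{\left(T \right)} = 1 - -73 = 1 + 73 = 74$)
$Q{\left(\left(0 + 2\right)^{2} \right)} - \left(-11\right) 60 = 74 - \left(-11\right) 60 = 74 - -660 = 74 + 660 = 734$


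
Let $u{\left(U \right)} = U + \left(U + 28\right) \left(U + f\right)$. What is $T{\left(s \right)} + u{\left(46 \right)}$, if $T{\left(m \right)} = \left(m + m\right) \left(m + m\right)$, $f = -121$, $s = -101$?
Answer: $35300$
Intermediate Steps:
$T{\left(m \right)} = 4 m^{2}$ ($T{\left(m \right)} = 2 m 2 m = 4 m^{2}$)
$u{\left(U \right)} = U + \left(-121 + U\right) \left(28 + U\right)$ ($u{\left(U \right)} = U + \left(U + 28\right) \left(U - 121\right) = U + \left(28 + U\right) \left(-121 + U\right) = U + \left(-121 + U\right) \left(28 + U\right)$)
$T{\left(s \right)} + u{\left(46 \right)} = 4 \left(-101\right)^{2} - \left(7620 - 2116\right) = 4 \cdot 10201 - 5504 = 40804 - 5504 = 35300$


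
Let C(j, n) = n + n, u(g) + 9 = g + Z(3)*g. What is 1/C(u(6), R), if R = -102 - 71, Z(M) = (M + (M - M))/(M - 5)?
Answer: -1/346 ≈ -0.0028902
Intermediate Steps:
Z(M) = M/(-5 + M) (Z(M) = (M + 0)/(-5 + M) = M/(-5 + M))
R = -173
u(g) = -9 - g/2 (u(g) = -9 + (g + (3/(-5 + 3))*g) = -9 + (g + (3/(-2))*g) = -9 + (g + (3*(-1/2))*g) = -9 + (g - 3*g/2) = -9 - g/2)
C(j, n) = 2*n
1/C(u(6), R) = 1/(2*(-173)) = 1/(-346) = -1/346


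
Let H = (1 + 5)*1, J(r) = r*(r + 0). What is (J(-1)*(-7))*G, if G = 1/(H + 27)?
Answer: -7/33 ≈ -0.21212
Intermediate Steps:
J(r) = r**2 (J(r) = r*r = r**2)
H = 6 (H = 6*1 = 6)
G = 1/33 (G = 1/(6 + 27) = 1/33 ≈ 0.030303)
(J(-1)*(-7))*G = ((-1)**2*(-7))*(1/33) = (1*(-7))*(1/33) = -7*1/33 = -7/33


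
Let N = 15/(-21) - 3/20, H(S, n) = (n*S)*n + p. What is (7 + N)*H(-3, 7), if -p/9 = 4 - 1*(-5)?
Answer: -48963/35 ≈ -1398.9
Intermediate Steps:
p = -81 (p = -9*(4 - 1*(-5)) = -9*(4 + 5) = -9*9 = -81)
H(S, n) = -81 + S*n**2 (H(S, n) = (n*S)*n - 81 = (S*n)*n - 81 = S*n**2 - 81 = -81 + S*n**2)
N = -121/140 (N = 15*(-1/21) - 3*1/20 = -5/7 - 3/20 = -121/140 ≈ -0.86429)
(7 + N)*H(-3, 7) = (7 - 121/140)*(-81 - 3*7**2) = 859*(-81 - 3*49)/140 = 859*(-81 - 147)/140 = (859/140)*(-228) = -48963/35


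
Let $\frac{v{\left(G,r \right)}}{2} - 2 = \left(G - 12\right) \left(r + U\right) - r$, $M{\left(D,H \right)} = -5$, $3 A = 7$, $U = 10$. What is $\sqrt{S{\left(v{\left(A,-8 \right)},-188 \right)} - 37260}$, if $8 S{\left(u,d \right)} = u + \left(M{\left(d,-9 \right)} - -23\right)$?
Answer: $\frac{i \sqrt{1341363}}{6} \approx 193.03 i$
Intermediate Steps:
$A = \frac{7}{3}$ ($A = \frac{1}{3} \cdot 7 = \frac{7}{3} \approx 2.3333$)
$v{\left(G,r \right)} = 4 - 2 r + 2 \left(-12 + G\right) \left(10 + r\right)$ ($v{\left(G,r \right)} = 4 + 2 \left(\left(G - 12\right) \left(r + 10\right) - r\right) = 4 + 2 \left(\left(-12 + G\right) \left(10 + r\right) - r\right) = 4 + 2 \left(- r + \left(-12 + G\right) \left(10 + r\right)\right) = 4 - \left(2 r - 2 \left(-12 + G\right) \left(10 + r\right)\right) = 4 - 2 r + 2 \left(-12 + G\right) \left(10 + r\right)$)
$S{\left(u,d \right)} = \frac{9}{4} + \frac{u}{8}$ ($S{\left(u,d \right)} = \frac{u - -18}{8} = \frac{u + \left(-5 + 23\right)}{8} = \frac{u + 18}{8} = \frac{18 + u}{8} = \frac{9}{4} + \frac{u}{8}$)
$\sqrt{S{\left(v{\left(A,-8 \right)},-188 \right)} - 37260} = \sqrt{\left(\frac{9}{4} + \frac{-236 - -208 + 20 \cdot \frac{7}{3} + 2 \cdot \frac{7}{3} \left(-8\right)}{8}\right) - 37260} = \sqrt{\left(\frac{9}{4} + \frac{-236 + 208 + \frac{140}{3} - \frac{112}{3}}{8}\right) - 37260} = \sqrt{\left(\frac{9}{4} + \frac{1}{8} \left(- \frac{56}{3}\right)\right) - 37260} = \sqrt{\left(\frac{9}{4} - \frac{7}{3}\right) - 37260} = \sqrt{- \frac{1}{12} - 37260} = \sqrt{- \frac{447121}{12}} = \frac{i \sqrt{1341363}}{6}$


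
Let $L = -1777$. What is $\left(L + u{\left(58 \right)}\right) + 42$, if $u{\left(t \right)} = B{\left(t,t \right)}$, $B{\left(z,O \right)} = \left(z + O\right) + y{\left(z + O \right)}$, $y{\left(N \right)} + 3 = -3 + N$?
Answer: $-1509$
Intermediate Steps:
$y{\left(N \right)} = -6 + N$ ($y{\left(N \right)} = -3 + \left(-3 + N\right) = -6 + N$)
$B{\left(z,O \right)} = -6 + 2 O + 2 z$ ($B{\left(z,O \right)} = \left(z + O\right) - \left(6 - O - z\right) = \left(O + z\right) - \left(6 - O - z\right) = \left(O + z\right) + \left(-6 + O + z\right) = -6 + 2 O + 2 z$)
$u{\left(t \right)} = -6 + 4 t$ ($u{\left(t \right)} = -6 + 2 t + 2 t = -6 + 4 t$)
$\left(L + u{\left(58 \right)}\right) + 42 = \left(-1777 + \left(-6 + 4 \cdot 58\right)\right) + 42 = \left(-1777 + \left(-6 + 232\right)\right) + 42 = \left(-1777 + 226\right) + 42 = -1551 + 42 = -1509$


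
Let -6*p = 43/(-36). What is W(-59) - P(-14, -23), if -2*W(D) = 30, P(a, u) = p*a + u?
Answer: 1165/108 ≈ 10.787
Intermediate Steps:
p = 43/216 (p = -43/(6*(-36)) = -43*(-1)/(6*36) = -⅙*(-43/36) = 43/216 ≈ 0.19907)
P(a, u) = u + 43*a/216 (P(a, u) = 43*a/216 + u = u + 43*a/216)
W(D) = -15 (W(D) = -½*30 = -15)
W(-59) - P(-14, -23) = -15 - (-23 + (43/216)*(-14)) = -15 - (-23 - 301/108) = -15 - 1*(-2785/108) = -15 + 2785/108 = 1165/108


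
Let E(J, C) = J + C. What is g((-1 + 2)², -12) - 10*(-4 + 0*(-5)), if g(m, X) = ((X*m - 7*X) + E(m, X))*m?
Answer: 101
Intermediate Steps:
E(J, C) = C + J
g(m, X) = m*(m - 6*X + X*m) (g(m, X) = ((X*m - 7*X) + (X + m))*m = ((-7*X + X*m) + (X + m))*m = (m - 6*X + X*m)*m = m*(m - 6*X + X*m))
g((-1 + 2)², -12) - 10*(-4 + 0*(-5)) = (-1 + 2)²*((-1 + 2)² - 6*(-12) - 12*(-1 + 2)²) - 10*(-4 + 0*(-5)) = 1²*(1² + 72 - 12*1²) - 10*(-4 + 0) = 1*(1 + 72 - 12*1) - 10*(-4) = 1*(1 + 72 - 12) + 40 = 1*61 + 40 = 61 + 40 = 101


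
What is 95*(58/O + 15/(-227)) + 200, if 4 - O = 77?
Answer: 1959405/16571 ≈ 118.24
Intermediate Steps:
O = -73 (O = 4 - 1*77 = 4 - 77 = -73)
95*(58/O + 15/(-227)) + 200 = 95*(58/(-73) + 15/(-227)) + 200 = 95*(58*(-1/73) + 15*(-1/227)) + 200 = 95*(-58/73 - 15/227) + 200 = 95*(-14261/16571) + 200 = -1354795/16571 + 200 = 1959405/16571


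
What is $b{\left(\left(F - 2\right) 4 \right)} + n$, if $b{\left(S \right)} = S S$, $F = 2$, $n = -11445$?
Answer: $-11445$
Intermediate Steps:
$b{\left(S \right)} = S^{2}$
$b{\left(\left(F - 2\right) 4 \right)} + n = \left(\left(2 - 2\right) 4\right)^{2} - 11445 = \left(0 \cdot 4\right)^{2} - 11445 = 0^{2} - 11445 = 0 - 11445 = -11445$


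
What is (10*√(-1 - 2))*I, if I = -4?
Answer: -40*I*√3 ≈ -69.282*I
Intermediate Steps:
(10*√(-1 - 2))*I = (10*√(-1 - 2))*(-4) = (10*√(-3))*(-4) = (10*(I*√3))*(-4) = (10*I*√3)*(-4) = -40*I*√3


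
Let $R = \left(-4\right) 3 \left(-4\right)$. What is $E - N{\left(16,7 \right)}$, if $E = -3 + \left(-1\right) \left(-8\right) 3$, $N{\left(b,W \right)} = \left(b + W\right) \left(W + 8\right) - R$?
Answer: $-276$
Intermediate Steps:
$R = 48$ ($R = \left(-12\right) \left(-4\right) = 48$)
$N{\left(b,W \right)} = -48 + \left(8 + W\right) \left(W + b\right)$ ($N{\left(b,W \right)} = \left(b + W\right) \left(W + 8\right) - 48 = \left(W + b\right) \left(8 + W\right) - 48 = \left(8 + W\right) \left(W + b\right) - 48 = -48 + \left(8 + W\right) \left(W + b\right)$)
$E = 21$ ($E = -3 + 8 \cdot 3 = -3 + 24 = 21$)
$E - N{\left(16,7 \right)} = 21 - \left(-48 + 7^{2} + 8 \cdot 7 + 8 \cdot 16 + 7 \cdot 16\right) = 21 - \left(-48 + 49 + 56 + 128 + 112\right) = 21 - 297 = -276$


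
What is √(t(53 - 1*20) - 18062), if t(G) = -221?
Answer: I*√18283 ≈ 135.21*I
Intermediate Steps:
√(t(53 - 1*20) - 18062) = √(-221 - 18062) = √(-18283) = I*√18283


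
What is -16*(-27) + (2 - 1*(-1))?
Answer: 435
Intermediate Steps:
-16*(-27) + (2 - 1*(-1)) = 432 + (2 + 1) = 432 + 3 = 435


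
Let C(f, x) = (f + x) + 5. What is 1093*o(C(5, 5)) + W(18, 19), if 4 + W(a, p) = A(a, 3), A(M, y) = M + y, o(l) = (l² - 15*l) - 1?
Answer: -1076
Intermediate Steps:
C(f, x) = 5 + f + x
o(l) = -1 + l² - 15*l
W(a, p) = -1 + a (W(a, p) = -4 + (a + 3) = -4 + (3 + a) = -1 + a)
1093*o(C(5, 5)) + W(18, 19) = 1093*(-1 + (5 + 5 + 5)² - 15*(5 + 5 + 5)) + (-1 + 18) = 1093*(-1 + 15² - 15*15) + 17 = 1093*(-1 + 225 - 225) + 17 = 1093*(-1) + 17 = -1093 + 17 = -1076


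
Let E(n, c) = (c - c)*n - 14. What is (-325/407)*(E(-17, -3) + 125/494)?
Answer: 169775/15466 ≈ 10.977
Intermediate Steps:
E(n, c) = -14 (E(n, c) = 0*n - 14 = 0 - 14 = -14)
(-325/407)*(E(-17, -3) + 125/494) = (-325/407)*(-14 + 125/494) = (-325*1/407)*(-14 + 125*(1/494)) = -325*(-14 + 125/494)/407 = -325/407*(-6791/494) = 169775/15466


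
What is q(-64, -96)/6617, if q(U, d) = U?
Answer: -64/6617 ≈ -0.0096721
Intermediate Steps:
q(-64, -96)/6617 = -64/6617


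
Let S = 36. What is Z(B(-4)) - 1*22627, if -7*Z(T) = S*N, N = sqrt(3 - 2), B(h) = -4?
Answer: -158425/7 ≈ -22632.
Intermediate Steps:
N = 1 (N = sqrt(1) = 1)
Z(T) = -36/7
Z(B(-4)) - 1*22627 = -36/7 - 1*22627 = -36/7 - 22627 = -158425/7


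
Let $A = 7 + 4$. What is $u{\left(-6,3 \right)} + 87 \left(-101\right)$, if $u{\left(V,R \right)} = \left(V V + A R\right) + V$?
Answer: $-8724$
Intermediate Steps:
$A = 11$
$u{\left(V,R \right)} = V + V^{2} + 11 R$ ($u{\left(V,R \right)} = \left(V V + 11 R\right) + V = \left(V^{2} + 11 R\right) + V = V + V^{2} + 11 R$)
$u{\left(-6,3 \right)} + 87 \left(-101\right) = \left(-6 + \left(-6\right)^{2} + 11 \cdot 3\right) + 87 \left(-101\right) = \left(-6 + 36 + 33\right) - 8787 = 63 - 8787 = -8724$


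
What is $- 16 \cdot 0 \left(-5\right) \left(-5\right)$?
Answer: $0$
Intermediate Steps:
$- 16 \cdot 0 \left(-5\right) \left(-5\right) = - 16 \cdot 0 \left(-5\right) = \left(-16\right) 0 = 0$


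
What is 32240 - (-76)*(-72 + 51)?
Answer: 30644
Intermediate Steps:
32240 - (-76)*(-72 + 51) = 32240 - (-76)*(-21) = 32240 - 1*1596 = 32240 - 1596 = 30644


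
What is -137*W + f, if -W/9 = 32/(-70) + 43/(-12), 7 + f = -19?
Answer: -701107/140 ≈ -5007.9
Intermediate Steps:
f = -26 (f = -7 - 19 = -26)
W = 5091/140 (W = -9*(32/(-70) + 43/(-12)) = -9*(32*(-1/70) + 43*(-1/12)) = -9*(-16/35 - 43/12) = -9*(-1697/420) = 5091/140 ≈ 36.364)
-137*W + f = -137*5091/140 - 26 = -697467/140 - 26 = -701107/140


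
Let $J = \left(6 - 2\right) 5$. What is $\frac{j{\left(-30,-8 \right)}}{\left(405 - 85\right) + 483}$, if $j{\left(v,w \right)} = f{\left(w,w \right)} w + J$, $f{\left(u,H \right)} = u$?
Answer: $\frac{84}{803} \approx 0.10461$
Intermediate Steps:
$J = 20$ ($J = 4 \cdot 5 = 20$)
$j{\left(v,w \right)} = 20 + w^{2}$ ($j{\left(v,w \right)} = w w + 20 = w^{2} + 20 = 20 + w^{2}$)
$\frac{j{\left(-30,-8 \right)}}{\left(405 - 85\right) + 483} = \frac{20 + \left(-8\right)^{2}}{\left(405 - 85\right) + 483} = \frac{20 + 64}{\left(405 - 85\right) + 483} = \frac{1}{320 + 483} \cdot 84 = \frac{1}{803} \cdot 84 = \frac{84}{803}$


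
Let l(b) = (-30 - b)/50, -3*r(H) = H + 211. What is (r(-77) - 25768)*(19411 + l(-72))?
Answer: -37580351648/75 ≈ -5.0107e+8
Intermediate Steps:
r(H) = -211/3 - H/3 (r(H) = -(H + 211)/3 = -(211 + H)/3 = -211/3 - H/3)
l(b) = -3/5 - b/50 (l(b) = (-30 - b)*(1/50) = -3/5 - b/50)
(r(-77) - 25768)*(19411 + l(-72)) = ((-211/3 - 1/3*(-77)) - 25768)*(19411 + (-3/5 - 1/50*(-72))) = ((-211/3 + 77/3) - 25768)*(19411 + (-3/5 + 36/25)) = (-134/3 - 25768)*(19411 + 21/25) = -77438/3*485296/25 = -37580351648/75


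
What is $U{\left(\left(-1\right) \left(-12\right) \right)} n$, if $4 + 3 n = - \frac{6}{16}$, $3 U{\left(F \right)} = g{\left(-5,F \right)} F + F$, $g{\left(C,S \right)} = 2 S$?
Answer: $- \frac{875}{6} \approx -145.83$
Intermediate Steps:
$U{\left(F \right)} = \frac{F}{3} + \frac{2 F^{2}}{3}$ ($U{\left(F \right)} = \frac{2 F F + F}{3} = \frac{2 F^{2} + F}{3} = \frac{F + 2 F^{2}}{3} = \frac{F}{3} + \frac{2 F^{2}}{3}$)
$n = - \frac{35}{24}$ ($n = - \frac{4}{3} + \frac{\left(-6\right) \frac{1}{16}}{3} = - \frac{4}{3} + \frac{1}{3} \left(- \frac{3}{8}\right) = - \frac{4}{3} - \frac{1}{8} = - \frac{35}{24} \approx -1.4583$)
$U{\left(\left(-1\right) \left(-12\right) \right)} n = \frac{\left(-1\right) \left(-12\right) \left(1 + 2 \left(\left(-1\right) \left(-12\right)\right)\right)}{3} \left(- \frac{35}{24}\right) = \frac{1}{3} \cdot 12 \left(1 + 2 \cdot 12\right) \left(- \frac{35}{24}\right) = \frac{1}{3} \cdot 12 \left(1 + 24\right) \left(- \frac{35}{24}\right) = \frac{1}{3} \cdot 12 \cdot 25 \left(- \frac{35}{24}\right) = 100 \left(- \frac{35}{24}\right) = - \frac{875}{6}$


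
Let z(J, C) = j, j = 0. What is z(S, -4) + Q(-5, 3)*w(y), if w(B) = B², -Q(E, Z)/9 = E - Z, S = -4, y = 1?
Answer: 72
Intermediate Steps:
z(J, C) = 0
Q(E, Z) = -9*E + 9*Z (Q(E, Z) = -9*(E - Z) = -9*E + 9*Z)
z(S, -4) + Q(-5, 3)*w(y) = 0 + (-9*(-5) + 9*3)*1² = 0 + (45 + 27)*1 = 0 + 72*1 = 0 + 72 = 72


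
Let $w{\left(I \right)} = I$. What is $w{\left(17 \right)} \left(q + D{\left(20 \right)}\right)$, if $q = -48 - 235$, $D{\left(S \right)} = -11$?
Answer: $-4998$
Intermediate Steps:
$q = -283$
$w{\left(17 \right)} \left(q + D{\left(20 \right)}\right) = 17 \left(-283 - 11\right) = 17 \left(-294\right) = -4998$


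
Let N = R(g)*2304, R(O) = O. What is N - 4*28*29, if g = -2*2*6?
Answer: -58544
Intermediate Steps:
g = -24 (g = -4*6 = -24)
N = -55296 (N = -24*2304 = -55296)
N - 4*28*29 = -55296 - 4*28*29 = -55296 - 112*29 = -55296 - 3248 = -58544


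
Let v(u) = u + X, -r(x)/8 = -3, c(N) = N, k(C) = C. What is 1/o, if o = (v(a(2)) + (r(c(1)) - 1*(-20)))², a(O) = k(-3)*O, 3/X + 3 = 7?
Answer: 16/24025 ≈ 0.00066597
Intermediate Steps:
X = ¾ (X = 3/(-3 + 7) = 3/4 = 3*(¼) = ¾ ≈ 0.75000)
a(O) = -3*O
r(x) = 24 (r(x) = -8*(-3) = 24)
v(u) = ¾ + u (v(u) = u + ¾ = ¾ + u)
o = 24025/16 (o = ((¾ - 3*2) + (24 - 1*(-20)))² = ((¾ - 6) + (24 + 20))² = (-21/4 + 44)² = (155/4)² = 24025/16 ≈ 1501.6)
1/o = 1/(24025/16) = 16/24025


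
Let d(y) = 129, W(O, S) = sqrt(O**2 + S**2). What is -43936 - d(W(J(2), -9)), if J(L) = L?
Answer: -44065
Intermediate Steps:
-43936 - d(W(J(2), -9)) = -43936 - 1*129 = -43936 - 129 = -44065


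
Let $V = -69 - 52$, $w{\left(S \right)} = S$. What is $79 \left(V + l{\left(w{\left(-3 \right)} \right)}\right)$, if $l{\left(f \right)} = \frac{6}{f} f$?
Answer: $-9085$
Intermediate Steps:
$V = -121$ ($V = -69 - 52 = -121$)
$l{\left(f \right)} = 6$
$79 \left(V + l{\left(w{\left(-3 \right)} \right)}\right) = 79 \left(-121 + 6\right) = 79 \left(-115\right) = -9085$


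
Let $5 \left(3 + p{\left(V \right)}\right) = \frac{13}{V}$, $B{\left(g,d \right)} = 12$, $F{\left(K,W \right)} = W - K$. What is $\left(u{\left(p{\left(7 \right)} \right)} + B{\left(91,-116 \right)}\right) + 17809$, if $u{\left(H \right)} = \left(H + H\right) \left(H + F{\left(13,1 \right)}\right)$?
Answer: $\frac{21924933}{1225} \approx 17898.0$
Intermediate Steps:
$p{\left(V \right)} = -3 + \frac{13}{5 V}$ ($p{\left(V \right)} = -3 + \frac{13 \frac{1}{V}}{5} = -3 + \frac{13}{5 V}$)
$u{\left(H \right)} = 2 H \left(-12 + H\right)$ ($u{\left(H \right)} = \left(H + H\right) \left(H + \left(1 - 13\right)\right) = 2 H \left(H + \left(1 - 13\right)\right) = 2 H \left(H - 12\right) = 2 H \left(-12 + H\right)$)
$\left(u{\left(p{\left(7 \right)} \right)} + B{\left(91,-116 \right)}\right) + 17809 = \left(2 \left(-3 + \frac{13}{5 \cdot 7}\right) \left(-12 - \left(3 - \frac{13}{5 \cdot 7}\right)\right) + 12\right) + 17809 = \left(2 \left(-3 + \frac{13}{5} \cdot \frac{1}{7}\right) \left(-12 + \left(-3 + \frac{13}{5} \cdot \frac{1}{7}\right)\right) + 12\right) + 17809 = \left(2 \left(-3 + \frac{13}{35}\right) \left(-12 + \left(-3 + \frac{13}{35}\right)\right) + 12\right) + 17809 = \left(2 \left(- \frac{92}{35}\right) \left(-12 - \frac{92}{35}\right) + 12\right) + 17809 = \left(2 \left(- \frac{92}{35}\right) \left(- \frac{512}{35}\right) + 12\right) + 17809 = \left(\frac{94208}{1225} + 12\right) + 17809 = \frac{108908}{1225} + 17809 = \frac{21924933}{1225}$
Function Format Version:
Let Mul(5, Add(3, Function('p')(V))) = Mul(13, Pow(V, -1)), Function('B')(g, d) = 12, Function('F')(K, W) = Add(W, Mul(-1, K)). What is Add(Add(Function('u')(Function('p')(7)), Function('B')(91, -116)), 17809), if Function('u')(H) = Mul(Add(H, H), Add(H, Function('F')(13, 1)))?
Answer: Rational(21924933, 1225) ≈ 17898.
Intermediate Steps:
Function('p')(V) = Add(-3, Mul(Rational(13, 5), Pow(V, -1))) (Function('p')(V) = Add(-3, Mul(Rational(1, 5), Mul(13, Pow(V, -1)))) = Add(-3, Mul(Rational(13, 5), Pow(V, -1))))
Function('u')(H) = Mul(2, H, Add(-12, H)) (Function('u')(H) = Mul(Add(H, H), Add(H, Add(1, Mul(-1, 13)))) = Mul(Mul(2, H), Add(H, Add(1, -13))) = Mul(Mul(2, H), Add(H, -12)) = Mul(Mul(2, H), Add(-12, H)) = Mul(2, H, Add(-12, H)))
Add(Add(Function('u')(Function('p')(7)), Function('B')(91, -116)), 17809) = Add(Add(Mul(2, Add(-3, Mul(Rational(13, 5), Pow(7, -1))), Add(-12, Add(-3, Mul(Rational(13, 5), Pow(7, -1))))), 12), 17809) = Add(Add(Mul(2, Add(-3, Mul(Rational(13, 5), Rational(1, 7))), Add(-12, Add(-3, Mul(Rational(13, 5), Rational(1, 7))))), 12), 17809) = Add(Add(Mul(2, Add(-3, Rational(13, 35)), Add(-12, Add(-3, Rational(13, 35)))), 12), 17809) = Add(Add(Mul(2, Rational(-92, 35), Add(-12, Rational(-92, 35))), 12), 17809) = Add(Add(Mul(2, Rational(-92, 35), Rational(-512, 35)), 12), 17809) = Add(Add(Rational(94208, 1225), 12), 17809) = Add(Rational(108908, 1225), 17809) = Rational(21924933, 1225)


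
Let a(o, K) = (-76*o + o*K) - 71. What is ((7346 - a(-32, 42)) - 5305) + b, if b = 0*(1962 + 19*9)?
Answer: 1024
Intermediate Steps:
a(o, K) = -71 - 76*o + K*o (a(o, K) = (-76*o + K*o) - 71 = -71 - 76*o + K*o)
b = 0 (b = 0*(1962 + 171) = 0*2133 = 0)
((7346 - a(-32, 42)) - 5305) + b = ((7346 - (-71 - 76*(-32) + 42*(-32))) - 5305) + 0 = ((7346 - (-71 + 2432 - 1344)) - 5305) + 0 = ((7346 - 1*1017) - 5305) + 0 = ((7346 - 1017) - 5305) + 0 = (6329 - 5305) + 0 = 1024 + 0 = 1024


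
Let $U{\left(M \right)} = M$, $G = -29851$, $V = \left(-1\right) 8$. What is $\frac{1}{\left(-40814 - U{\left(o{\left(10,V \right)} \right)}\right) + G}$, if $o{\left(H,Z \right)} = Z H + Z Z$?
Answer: $- \frac{1}{70649} \approx -1.4154 \cdot 10^{-5}$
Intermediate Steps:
$V = -8$
$o{\left(H,Z \right)} = Z^{2} + H Z$ ($o{\left(H,Z \right)} = H Z + Z^{2} = Z^{2} + H Z$)
$\frac{1}{\left(-40814 - U{\left(o{\left(10,V \right)} \right)}\right) + G} = \frac{1}{\left(-40814 - - 8 \left(10 - 8\right)\right) - 29851} = \frac{1}{\left(-40814 - \left(-8\right) 2\right) - 29851} = \frac{1}{\left(-40814 - -16\right) - 29851} = \frac{1}{\left(-40814 + 16\right) - 29851} = \frac{1}{-40798 - 29851} = \frac{1}{-70649} = - \frac{1}{70649}$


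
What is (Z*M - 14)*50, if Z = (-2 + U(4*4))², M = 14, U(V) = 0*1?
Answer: 2100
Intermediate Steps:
U(V) = 0
Z = 4 (Z = (-2 + 0)² = (-2)² = 4)
(Z*M - 14)*50 = (4*14 - 14)*50 = (56 - 14)*50 = 42*50 = 2100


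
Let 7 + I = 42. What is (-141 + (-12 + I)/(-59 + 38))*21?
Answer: -2984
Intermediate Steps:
I = 35 (I = -7 + 42 = 35)
(-141 + (-12 + I)/(-59 + 38))*21 = (-141 + (-12 + 35)/(-59 + 38))*21 = (-141 + 23/(-21))*21 = (-141 + 23*(-1/21))*21 = (-141 - 23/21)*21 = -2984/21*21 = -2984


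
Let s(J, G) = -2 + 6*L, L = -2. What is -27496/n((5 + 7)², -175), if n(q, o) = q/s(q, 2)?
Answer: 24059/9 ≈ 2673.2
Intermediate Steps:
s(J, G) = -14 (s(J, G) = -2 + 6*(-2) = -2 - 12 = -14)
n(q, o) = -q/14 (n(q, o) = q/(-14) = q*(-1/14) = -q/14)
-27496/n((5 + 7)², -175) = -27496*(-14/(5 + 7)²) = -27496/((-1/14*12²)) = -27496/((-1/14*144)) = -27496/(-72/7) = -27496*(-7/72) = 24059/9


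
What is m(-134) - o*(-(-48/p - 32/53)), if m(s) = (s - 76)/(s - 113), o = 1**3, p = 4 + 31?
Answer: -515458/458185 ≈ -1.1250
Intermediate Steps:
p = 35
o = 1
m(s) = (-76 + s)/(-113 + s)
m(-134) - o*(-(-48/p - 32/53)) = (-76 - 134)/(-113 - 134) - (-(-48/35 - 32/53)) = -210/(-247) - (-(-48*1/35 - 32*1/53)) = -1/247*(-210) - (-(-48/35 - 32/53)) = 210/247 - (-1*(-3664/1855)) = 210/247 - 3664/1855 = -515458/458185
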